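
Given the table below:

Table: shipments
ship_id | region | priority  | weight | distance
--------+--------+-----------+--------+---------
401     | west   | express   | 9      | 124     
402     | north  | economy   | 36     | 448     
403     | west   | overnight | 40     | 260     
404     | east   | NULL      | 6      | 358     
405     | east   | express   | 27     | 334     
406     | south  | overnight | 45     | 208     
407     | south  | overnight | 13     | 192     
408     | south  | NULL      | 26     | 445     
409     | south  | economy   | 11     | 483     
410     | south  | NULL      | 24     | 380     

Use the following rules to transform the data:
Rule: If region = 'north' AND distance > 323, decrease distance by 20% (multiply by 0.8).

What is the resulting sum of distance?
3142.4

Step 1: Find records where region = 'north' AND distance > 323
Step 2: 1 records match, summing to 448
Step 3: After multiplier: 448 × 0.8 = 358.4
Step 4: Unaffected records sum: 2784
Step 5: Final sum = 358.4 + 2784 = 3142.4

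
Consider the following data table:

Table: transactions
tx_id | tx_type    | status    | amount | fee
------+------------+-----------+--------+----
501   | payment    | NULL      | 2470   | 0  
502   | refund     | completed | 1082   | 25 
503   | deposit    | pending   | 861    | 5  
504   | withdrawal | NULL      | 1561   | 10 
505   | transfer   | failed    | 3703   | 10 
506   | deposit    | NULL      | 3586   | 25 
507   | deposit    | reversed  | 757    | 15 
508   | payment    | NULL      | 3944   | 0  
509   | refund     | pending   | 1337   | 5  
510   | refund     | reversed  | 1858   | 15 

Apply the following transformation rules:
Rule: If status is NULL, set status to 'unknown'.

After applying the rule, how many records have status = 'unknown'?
4

Step 1: Count records where status IS NULL
Step 2: Found 4 records with NULL status
Step 3: These records will have status set to 'unknown'
Step 4: Records already having status = 'unknown': 0
Step 5: Answer: 4 + 0 = 4 records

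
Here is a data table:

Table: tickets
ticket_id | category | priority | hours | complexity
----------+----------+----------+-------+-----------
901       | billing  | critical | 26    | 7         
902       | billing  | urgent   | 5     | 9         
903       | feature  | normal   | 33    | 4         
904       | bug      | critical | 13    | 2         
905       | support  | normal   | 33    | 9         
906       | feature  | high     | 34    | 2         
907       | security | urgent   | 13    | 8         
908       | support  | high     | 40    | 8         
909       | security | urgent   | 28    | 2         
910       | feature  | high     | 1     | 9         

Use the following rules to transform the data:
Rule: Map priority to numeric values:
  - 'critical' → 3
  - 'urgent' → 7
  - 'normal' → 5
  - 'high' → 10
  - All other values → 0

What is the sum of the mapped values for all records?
67

Step 1: Apply mapping to each record
Step 2: Count by status:
  'critical': 2 records × 3 = 6
  'urgent': 3 records × 7 = 21
  'normal': 2 records × 5 = 10
  'high': 3 records × 10 = 30
Step 3: Sum all mapped values = 67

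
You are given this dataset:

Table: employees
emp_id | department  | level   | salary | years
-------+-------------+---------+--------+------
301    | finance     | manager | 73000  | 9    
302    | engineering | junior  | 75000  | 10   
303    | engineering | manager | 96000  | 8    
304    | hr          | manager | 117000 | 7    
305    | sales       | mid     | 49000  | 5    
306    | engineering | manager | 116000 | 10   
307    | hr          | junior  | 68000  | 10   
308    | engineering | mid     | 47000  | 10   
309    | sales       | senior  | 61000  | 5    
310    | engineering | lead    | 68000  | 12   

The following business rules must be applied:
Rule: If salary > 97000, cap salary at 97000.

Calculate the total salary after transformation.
731000

Step 1: 2 records have salary > 97000
Step 2: These records originally summed to 233000
Step 3: After capping: 2 × 97000 = 194000
Step 4: Unaffected records sum: 537000
Step 5: Final sum = 194000 + 537000 = 731000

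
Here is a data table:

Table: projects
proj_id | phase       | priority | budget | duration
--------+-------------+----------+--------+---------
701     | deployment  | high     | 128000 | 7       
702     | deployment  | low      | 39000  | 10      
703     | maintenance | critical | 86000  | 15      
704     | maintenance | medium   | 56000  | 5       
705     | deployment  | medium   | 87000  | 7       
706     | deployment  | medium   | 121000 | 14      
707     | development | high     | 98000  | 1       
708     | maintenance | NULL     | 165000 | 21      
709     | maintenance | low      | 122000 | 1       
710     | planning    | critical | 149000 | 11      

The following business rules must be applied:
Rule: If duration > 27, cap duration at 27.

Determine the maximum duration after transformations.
21

Step 1: Original maximum duration = 21
Step 2: Check cap of 27 against maximum
Step 3: No records exceed the cap (max 21 <= cap 27), so no capping applies
Step 4: Maximum after transformation = 21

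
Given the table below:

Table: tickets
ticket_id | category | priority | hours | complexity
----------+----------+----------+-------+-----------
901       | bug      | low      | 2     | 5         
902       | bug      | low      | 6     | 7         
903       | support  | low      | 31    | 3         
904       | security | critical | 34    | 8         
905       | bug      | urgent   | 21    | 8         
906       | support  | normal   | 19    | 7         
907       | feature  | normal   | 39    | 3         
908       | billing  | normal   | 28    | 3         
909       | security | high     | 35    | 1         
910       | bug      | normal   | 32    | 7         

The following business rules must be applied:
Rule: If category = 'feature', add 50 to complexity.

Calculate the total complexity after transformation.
102

Step 1: Count records where category = 'feature': 1
Step 2: Total bonus added: 1 × 50 = 50
Step 3: Original sum of complexity: 52
Step 4: Final sum = 52 + 50 = 102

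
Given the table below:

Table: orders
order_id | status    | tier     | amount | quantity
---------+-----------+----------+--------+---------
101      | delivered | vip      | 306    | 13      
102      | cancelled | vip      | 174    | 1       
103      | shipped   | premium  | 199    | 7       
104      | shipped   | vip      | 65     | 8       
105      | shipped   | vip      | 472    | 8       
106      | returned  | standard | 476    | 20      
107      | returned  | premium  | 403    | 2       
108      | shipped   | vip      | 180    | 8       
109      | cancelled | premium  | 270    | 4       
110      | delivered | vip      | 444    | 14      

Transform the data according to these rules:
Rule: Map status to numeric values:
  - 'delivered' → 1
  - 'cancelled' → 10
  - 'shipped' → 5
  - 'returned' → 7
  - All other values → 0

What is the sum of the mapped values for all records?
56

Step 1: Apply mapping to each record
Step 2: Count by status:
  'delivered': 2 records × 1 = 2
  'cancelled': 2 records × 10 = 20
  'shipped': 4 records × 5 = 20
  'returned': 2 records × 7 = 14
Step 3: Sum all mapped values = 56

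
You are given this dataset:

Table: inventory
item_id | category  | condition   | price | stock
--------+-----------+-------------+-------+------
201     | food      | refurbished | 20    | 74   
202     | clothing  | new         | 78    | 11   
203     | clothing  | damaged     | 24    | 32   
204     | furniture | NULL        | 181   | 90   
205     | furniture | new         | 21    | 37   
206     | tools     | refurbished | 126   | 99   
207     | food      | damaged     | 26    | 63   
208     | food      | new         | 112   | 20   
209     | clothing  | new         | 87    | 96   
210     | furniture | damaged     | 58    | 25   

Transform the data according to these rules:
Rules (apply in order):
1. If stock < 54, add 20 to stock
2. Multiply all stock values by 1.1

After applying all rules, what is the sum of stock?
711.7

Step 1: Apply Rule 1 - Add 20 to records with stock < 54
  - 5 records affected: 125 + (5 × 20) = 225
  - Unaffected records: 422
  - Sum after Rule 1: 647
Step 2: Apply Rule 2 - Multiply all by 1.1
  - 647 × 1.1 = 711.7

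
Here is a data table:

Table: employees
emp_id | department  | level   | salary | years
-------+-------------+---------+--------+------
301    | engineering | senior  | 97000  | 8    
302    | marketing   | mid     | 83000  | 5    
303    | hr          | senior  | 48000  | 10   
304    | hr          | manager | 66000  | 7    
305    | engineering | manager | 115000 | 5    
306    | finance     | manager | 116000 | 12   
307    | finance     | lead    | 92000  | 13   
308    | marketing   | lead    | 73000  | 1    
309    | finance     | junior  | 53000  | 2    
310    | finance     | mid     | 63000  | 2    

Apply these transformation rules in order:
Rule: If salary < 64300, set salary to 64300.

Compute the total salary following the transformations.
834900

Step 1: 3 records have salary < 64300
Step 2: These records originally summed to 164000
Step 3: After setting to minimum: 3 × 64300 = 192900
Step 4: Unaffected records sum: 642000
Step 5: Final sum = 192900 + 642000 = 834900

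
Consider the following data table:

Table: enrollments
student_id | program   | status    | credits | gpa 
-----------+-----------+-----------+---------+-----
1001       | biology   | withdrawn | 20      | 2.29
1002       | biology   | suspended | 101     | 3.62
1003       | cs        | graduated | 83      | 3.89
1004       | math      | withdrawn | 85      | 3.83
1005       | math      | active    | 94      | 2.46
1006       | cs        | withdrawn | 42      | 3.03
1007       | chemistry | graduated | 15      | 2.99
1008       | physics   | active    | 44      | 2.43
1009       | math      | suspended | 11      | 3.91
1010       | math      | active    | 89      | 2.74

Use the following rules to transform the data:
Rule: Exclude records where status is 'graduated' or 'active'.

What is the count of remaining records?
5

Step 1: Count records to exclude
  - 2 (graduated) + 3 (active) = 5 records
Step 2: Total records: 10
Step 3: Remaining = 10 - 5 = 5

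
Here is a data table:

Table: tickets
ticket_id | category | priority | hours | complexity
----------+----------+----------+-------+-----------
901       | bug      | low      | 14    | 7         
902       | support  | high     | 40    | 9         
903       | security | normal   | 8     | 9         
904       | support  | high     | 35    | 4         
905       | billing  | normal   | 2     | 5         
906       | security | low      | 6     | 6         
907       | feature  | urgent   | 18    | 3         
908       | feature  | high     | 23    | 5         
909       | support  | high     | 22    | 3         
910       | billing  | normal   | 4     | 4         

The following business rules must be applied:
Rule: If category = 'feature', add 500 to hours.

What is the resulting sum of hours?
1172

Step 1: Count records where category = 'feature': 2
Step 2: Total bonus added: 2 × 500 = 1000
Step 3: Original sum of hours: 172
Step 4: Final sum = 172 + 1000 = 1172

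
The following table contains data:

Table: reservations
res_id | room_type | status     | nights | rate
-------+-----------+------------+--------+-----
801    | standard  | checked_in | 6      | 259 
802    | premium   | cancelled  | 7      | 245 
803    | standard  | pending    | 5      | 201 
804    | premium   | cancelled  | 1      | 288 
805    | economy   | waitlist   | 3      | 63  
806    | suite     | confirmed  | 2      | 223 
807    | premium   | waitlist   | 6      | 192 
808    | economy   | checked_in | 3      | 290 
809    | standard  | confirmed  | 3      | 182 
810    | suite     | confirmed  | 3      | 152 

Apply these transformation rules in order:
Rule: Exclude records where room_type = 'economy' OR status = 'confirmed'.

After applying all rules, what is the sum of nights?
25

Step 1: Find records where room_type = 'economy' OR status = 'confirmed'
Step 2: 5 records match, summing to 14
Step 3: Original sum: 39
Step 4: Remaining sum = 39 - 14 = 25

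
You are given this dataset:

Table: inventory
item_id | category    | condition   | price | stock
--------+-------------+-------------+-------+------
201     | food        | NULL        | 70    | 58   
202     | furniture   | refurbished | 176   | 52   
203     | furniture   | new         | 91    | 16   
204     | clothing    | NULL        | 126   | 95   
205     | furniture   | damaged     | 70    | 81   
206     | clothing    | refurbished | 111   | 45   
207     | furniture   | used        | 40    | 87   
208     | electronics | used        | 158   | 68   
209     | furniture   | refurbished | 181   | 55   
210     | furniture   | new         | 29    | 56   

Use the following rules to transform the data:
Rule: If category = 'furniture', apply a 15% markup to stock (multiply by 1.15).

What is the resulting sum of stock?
665.05

Step 1: Records with category = 'furniture' have total stock = 347
Step 2: Apply multiplier: 347 × 1.15 = 399.05
Step 3: Other records total: 266
Step 4: Final sum = 399.05 + 266 = 665.05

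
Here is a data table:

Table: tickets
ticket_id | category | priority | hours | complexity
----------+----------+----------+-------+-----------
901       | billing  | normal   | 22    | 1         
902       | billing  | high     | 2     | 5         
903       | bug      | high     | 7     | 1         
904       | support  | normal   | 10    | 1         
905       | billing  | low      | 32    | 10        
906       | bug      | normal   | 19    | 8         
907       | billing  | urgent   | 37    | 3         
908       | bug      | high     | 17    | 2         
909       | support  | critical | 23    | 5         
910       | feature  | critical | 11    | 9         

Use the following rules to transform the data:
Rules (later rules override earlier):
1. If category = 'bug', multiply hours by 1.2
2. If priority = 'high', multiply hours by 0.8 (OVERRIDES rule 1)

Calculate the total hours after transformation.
178.6

Step 1: Rule 2 takes priority for records with priority = 'high'
  - 3 records: 26 × 0.8 = 20.8
Step 2: Rule 1 applies to remaining records with category = 'bug'
  - 1 records: 19 × 1.2 = 22.8
Step 3: Other records unchanged: 135
Step 4: Final sum = 20.8 + 22.8 + 135 = 178.6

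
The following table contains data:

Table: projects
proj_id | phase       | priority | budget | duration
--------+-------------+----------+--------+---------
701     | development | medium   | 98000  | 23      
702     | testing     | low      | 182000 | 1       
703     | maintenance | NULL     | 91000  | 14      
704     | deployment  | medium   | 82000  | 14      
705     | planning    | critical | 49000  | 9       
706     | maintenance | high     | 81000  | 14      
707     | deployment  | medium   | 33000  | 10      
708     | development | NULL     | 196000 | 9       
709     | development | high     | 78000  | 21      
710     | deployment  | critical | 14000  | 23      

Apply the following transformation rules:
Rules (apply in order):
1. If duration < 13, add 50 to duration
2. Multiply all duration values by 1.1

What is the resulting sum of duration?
371.8

Step 1: Apply Rule 1 - Add 50 to records with duration < 13
  - 4 records affected: 29 + (4 × 50) = 229
  - Unaffected records: 109
  - Sum after Rule 1: 338
Step 2: Apply Rule 2 - Multiply all by 1.1
  - 338 × 1.1 = 371.8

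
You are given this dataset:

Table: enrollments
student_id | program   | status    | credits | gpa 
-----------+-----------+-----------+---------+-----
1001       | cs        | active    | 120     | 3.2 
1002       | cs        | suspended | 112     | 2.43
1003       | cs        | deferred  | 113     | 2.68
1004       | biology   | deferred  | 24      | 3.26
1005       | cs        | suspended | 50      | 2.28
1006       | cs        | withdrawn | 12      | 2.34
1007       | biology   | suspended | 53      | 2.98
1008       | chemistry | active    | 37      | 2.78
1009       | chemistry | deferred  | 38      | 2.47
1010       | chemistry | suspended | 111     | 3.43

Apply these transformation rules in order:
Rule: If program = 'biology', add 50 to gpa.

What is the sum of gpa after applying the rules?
127.85

Step 1: Count records where program = 'biology': 2
Step 2: Total bonus added: 2 × 50 = 100
Step 3: Original sum of gpa: 27.85
Step 4: Final sum = 27.85 + 100 = 127.85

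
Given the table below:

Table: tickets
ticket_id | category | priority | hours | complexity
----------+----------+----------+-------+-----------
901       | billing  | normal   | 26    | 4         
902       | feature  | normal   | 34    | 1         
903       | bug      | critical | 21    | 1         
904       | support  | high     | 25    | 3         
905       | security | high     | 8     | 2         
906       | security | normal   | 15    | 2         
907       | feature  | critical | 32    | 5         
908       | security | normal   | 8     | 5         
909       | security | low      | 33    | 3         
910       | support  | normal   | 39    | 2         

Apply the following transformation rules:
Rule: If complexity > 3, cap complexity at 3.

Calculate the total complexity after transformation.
23

Step 1: 3 records have complexity > 3
Step 2: These records originally summed to 14
Step 3: After capping: 3 × 3 = 9
Step 4: Unaffected records sum: 14
Step 5: Final sum = 9 + 14 = 23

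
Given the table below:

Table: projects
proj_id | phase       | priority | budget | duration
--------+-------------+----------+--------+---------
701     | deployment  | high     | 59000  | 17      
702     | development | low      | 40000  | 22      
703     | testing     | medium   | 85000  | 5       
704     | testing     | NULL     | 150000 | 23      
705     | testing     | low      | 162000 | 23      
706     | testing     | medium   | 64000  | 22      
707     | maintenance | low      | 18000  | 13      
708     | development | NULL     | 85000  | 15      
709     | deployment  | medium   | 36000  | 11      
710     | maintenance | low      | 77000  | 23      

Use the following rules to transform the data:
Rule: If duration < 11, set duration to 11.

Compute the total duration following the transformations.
180

Step 1: 1 records have duration < 11
Step 2: These records originally summed to 5
Step 3: After setting to minimum: 1 × 11 = 11
Step 4: Unaffected records sum: 169
Step 5: Final sum = 11 + 169 = 180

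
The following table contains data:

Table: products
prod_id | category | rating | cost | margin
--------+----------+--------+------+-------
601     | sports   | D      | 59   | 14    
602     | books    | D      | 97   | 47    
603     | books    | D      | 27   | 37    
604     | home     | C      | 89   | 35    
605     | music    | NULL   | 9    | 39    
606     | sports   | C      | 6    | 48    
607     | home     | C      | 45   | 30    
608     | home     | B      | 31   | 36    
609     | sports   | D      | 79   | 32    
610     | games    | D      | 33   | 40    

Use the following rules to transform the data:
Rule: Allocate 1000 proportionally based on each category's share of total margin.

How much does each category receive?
books: 234.64, games: 111.73, home: 282.12, music: 108.94, sports: 262.57

Step 1: Calculate total margin = 358
Step 2: Calculate each category's proportion:
  books: 84/358 = 23.46% → 234.64
  games: 40/358 = 11.17% → 111.73
  home: 101/358 = 28.21% → 282.12
  music: 39/358 = 10.89% → 108.94
  sports: 94/358 = 26.26% → 262.57
Step 3: Verify: sum of allocations ≈ 1000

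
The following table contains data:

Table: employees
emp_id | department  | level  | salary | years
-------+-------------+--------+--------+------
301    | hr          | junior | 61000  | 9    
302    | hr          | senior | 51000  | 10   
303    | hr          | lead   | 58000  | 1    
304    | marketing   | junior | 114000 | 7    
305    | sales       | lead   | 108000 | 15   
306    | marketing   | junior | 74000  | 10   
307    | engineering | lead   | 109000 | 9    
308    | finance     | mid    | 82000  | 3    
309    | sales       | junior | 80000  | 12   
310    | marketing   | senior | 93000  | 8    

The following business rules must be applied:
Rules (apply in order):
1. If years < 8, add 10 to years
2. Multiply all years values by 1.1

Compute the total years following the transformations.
125.4

Step 1: Apply Rule 1 - Add 10 to records with years < 8
  - 3 records affected: 11 + (3 × 10) = 41
  - Unaffected records: 73
  - Sum after Rule 1: 114
Step 2: Apply Rule 2 - Multiply all by 1.1
  - 114 × 1.1 = 125.4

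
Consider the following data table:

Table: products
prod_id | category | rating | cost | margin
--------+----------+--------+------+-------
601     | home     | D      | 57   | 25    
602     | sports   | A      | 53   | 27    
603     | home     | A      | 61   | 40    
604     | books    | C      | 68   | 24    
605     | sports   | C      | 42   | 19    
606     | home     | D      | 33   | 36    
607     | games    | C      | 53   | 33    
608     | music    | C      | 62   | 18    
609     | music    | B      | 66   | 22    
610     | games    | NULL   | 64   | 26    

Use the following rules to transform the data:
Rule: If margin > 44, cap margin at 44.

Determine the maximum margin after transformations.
40

Step 1: Original maximum margin = 40
Step 2: Check cap of 44 against maximum
Step 3: No records exceed the cap (max 40 <= cap 44), so no capping applies
Step 4: Maximum after transformation = 40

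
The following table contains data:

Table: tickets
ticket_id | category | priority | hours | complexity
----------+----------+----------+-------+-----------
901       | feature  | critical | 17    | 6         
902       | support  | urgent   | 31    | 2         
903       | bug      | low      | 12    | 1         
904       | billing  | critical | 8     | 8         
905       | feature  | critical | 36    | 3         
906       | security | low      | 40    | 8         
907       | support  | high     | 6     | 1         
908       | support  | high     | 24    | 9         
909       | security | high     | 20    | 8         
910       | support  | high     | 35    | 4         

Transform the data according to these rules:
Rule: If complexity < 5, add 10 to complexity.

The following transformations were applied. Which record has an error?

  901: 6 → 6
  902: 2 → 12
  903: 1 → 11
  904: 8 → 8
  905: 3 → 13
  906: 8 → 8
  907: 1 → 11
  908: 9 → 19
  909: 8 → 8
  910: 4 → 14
Record 908 has an error. The correct transformed value should be 9, not 19.

Step 1: Check each record against the rule
Step 2: Record 908 has complexity = 9
Step 3: Since 9 >= 5, the bonus should not have been applied
Step 4: Correct value = 9, but claimed value = 19
Conclusion: Record 908 has the error.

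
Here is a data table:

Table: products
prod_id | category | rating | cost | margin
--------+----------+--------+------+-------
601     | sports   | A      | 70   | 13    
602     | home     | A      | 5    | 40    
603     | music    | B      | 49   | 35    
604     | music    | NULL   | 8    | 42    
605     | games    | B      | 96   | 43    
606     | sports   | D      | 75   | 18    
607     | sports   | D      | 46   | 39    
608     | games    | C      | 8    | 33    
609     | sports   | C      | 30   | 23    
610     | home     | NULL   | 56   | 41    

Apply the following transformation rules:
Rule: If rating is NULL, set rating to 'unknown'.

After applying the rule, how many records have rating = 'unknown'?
2

Step 1: Count records where rating IS NULL
Step 2: Found 2 records with NULL rating
Step 3: These records will have rating set to 'unknown'
Step 4: Records already having rating = 'unknown': 0
Step 5: Answer: 2 + 0 = 2 records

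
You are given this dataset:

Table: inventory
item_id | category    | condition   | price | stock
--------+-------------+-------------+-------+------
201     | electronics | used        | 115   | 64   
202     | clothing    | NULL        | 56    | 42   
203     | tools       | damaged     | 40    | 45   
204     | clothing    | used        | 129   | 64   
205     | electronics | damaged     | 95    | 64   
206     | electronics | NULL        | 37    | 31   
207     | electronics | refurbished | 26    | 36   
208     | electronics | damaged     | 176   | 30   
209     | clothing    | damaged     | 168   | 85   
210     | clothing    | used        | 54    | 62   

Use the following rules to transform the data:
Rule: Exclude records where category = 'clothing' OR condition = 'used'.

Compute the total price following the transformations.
374

Step 1: Find records where category = 'clothing' OR condition = 'used'
Step 2: 5 records match, summing to 522
Step 3: Original sum: 896
Step 4: Remaining sum = 896 - 522 = 374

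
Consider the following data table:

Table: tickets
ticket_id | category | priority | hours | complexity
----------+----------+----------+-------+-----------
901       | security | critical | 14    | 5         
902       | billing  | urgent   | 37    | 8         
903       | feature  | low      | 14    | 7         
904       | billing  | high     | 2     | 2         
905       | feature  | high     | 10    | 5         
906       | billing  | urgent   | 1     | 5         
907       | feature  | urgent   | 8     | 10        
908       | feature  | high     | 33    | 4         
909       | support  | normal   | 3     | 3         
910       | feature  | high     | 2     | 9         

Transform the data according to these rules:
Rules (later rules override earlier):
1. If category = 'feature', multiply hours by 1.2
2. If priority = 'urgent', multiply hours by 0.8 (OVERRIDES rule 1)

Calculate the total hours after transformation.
126.6

Step 1: Rule 2 takes priority for records with priority = 'urgent'
  - 3 records: 46 × 0.8 = 36.8
Step 2: Rule 1 applies to remaining records with category = 'feature'
  - 4 records: 59 × 1.2 = 70.8
Step 3: Other records unchanged: 19
Step 4: Final sum = 36.8 + 70.8 + 19 = 126.6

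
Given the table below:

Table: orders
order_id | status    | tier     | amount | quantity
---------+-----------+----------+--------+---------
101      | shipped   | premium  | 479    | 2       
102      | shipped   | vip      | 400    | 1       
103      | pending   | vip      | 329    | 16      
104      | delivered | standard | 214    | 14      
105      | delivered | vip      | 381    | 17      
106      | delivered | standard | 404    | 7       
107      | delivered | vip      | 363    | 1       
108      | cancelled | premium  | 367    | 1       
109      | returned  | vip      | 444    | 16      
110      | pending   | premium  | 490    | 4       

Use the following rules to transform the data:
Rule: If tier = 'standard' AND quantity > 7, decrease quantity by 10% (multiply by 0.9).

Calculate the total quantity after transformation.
77.6

Step 1: Find records where tier = 'standard' AND quantity > 7
Step 2: 1 records match, summing to 14
Step 3: After multiplier: 14 × 0.9 = 12.6
Step 4: Unaffected records sum: 65
Step 5: Final sum = 12.6 + 65 = 77.6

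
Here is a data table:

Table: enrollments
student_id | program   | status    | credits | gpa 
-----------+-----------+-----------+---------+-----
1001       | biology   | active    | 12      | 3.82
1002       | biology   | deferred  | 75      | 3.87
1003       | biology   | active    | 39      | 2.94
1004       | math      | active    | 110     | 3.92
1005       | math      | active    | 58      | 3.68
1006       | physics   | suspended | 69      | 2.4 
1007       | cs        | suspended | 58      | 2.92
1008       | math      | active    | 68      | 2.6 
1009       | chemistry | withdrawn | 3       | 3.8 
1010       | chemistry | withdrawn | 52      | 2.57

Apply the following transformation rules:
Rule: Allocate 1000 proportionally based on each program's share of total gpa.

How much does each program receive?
biology: 326.88, chemistry: 195.88, cs: 89.79, math: 313.65, physics: 73.8

Step 1: Calculate total gpa = 32.52
Step 2: Calculate each program's proportion:
  biology: 10.63/32.52 = 32.69% → 326.88
  chemistry: 6.37/32.52 = 19.59% → 195.88
  cs: 2.92/32.52 = 8.98% → 89.79
  math: 10.2/32.52 = 31.37% → 313.65
  physics: 2.4/32.52 = 7.38% → 73.8
Step 3: Verify: sum of allocations ≈ 1000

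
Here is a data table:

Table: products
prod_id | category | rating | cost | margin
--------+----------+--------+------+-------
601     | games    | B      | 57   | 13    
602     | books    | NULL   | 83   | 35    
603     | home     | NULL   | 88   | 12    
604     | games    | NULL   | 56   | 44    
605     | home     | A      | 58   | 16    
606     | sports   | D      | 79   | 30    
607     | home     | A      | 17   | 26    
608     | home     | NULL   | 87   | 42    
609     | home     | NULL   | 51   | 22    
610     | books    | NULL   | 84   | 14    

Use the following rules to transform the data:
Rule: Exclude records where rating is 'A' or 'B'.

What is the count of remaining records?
7

Step 1: Count records to exclude
  - 2 (A) + 1 (B) = 3 records
Step 2: Total records: 10
Step 3: Remaining = 10 - 3 = 7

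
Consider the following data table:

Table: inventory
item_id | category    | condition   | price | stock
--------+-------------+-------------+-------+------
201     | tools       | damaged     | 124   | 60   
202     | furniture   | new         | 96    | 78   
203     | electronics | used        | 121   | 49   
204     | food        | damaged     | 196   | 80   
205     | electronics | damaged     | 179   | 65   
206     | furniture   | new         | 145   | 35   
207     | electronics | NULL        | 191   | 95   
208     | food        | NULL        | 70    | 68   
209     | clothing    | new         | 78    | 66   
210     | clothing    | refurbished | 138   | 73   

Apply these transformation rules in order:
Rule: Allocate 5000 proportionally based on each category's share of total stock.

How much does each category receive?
clothing: 1038.86, electronics: 1562.03, food: 1106.13, furniture: 844.54, tools: 448.43

Step 1: Calculate total stock = 669
Step 2: Calculate each category's proportion:
  clothing: 139/669 = 20.78% → 1038.86
  electronics: 209/669 = 31.24% → 1562.03
  food: 148/669 = 22.12% → 1106.13
  furniture: 113/669 = 16.89% → 844.54
  tools: 60/669 = 8.97% → 448.43
Step 3: Verify: sum of allocations ≈ 5000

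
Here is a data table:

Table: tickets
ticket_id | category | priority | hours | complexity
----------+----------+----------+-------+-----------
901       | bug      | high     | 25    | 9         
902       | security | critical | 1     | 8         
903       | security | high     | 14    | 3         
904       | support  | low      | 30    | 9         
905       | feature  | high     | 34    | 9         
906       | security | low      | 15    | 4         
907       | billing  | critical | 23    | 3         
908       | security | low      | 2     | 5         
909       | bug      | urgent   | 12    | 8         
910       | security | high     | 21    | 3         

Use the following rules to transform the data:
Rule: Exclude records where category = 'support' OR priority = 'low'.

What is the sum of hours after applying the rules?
130

Step 1: Find records where category = 'support' OR priority = 'low'
Step 2: 3 records match, summing to 47
Step 3: Original sum: 177
Step 4: Remaining sum = 177 - 47 = 130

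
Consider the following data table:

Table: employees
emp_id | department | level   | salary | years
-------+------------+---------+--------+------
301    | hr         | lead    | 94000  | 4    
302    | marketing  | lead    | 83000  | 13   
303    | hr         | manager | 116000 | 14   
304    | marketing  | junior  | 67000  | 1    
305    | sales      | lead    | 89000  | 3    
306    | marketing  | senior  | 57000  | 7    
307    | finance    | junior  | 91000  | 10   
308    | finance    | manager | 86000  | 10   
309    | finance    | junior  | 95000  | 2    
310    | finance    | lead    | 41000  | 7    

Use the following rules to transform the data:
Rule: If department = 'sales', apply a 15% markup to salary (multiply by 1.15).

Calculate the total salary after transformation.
832350.0

Step 1: Records with department = 'sales' have total salary = 89000
Step 2: Apply multiplier: 89000 × 1.15 = 102350.0
Step 3: Other records total: 730000
Step 4: Final sum = 102350.0 + 730000 = 832350.0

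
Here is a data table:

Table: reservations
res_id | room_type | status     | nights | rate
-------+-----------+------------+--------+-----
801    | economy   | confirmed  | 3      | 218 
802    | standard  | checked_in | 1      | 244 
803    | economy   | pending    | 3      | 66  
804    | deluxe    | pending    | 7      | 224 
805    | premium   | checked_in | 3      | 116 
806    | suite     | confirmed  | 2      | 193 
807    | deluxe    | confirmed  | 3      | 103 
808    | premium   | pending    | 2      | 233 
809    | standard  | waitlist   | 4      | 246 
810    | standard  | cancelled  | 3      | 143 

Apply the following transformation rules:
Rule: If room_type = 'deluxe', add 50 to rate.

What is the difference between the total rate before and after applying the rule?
100

Step 1: Original sum of rate = 1786
Step 2: 2 records have room_type = 'deluxe'
Step 3: Each affected record changes by 50
Step 4: Total change = 2 × 50 = 100
Step 5: New sum = 1786 + 100 = 1886
Step 6: Difference = |1886 - 1786| = 100
        (Sum increased by 100)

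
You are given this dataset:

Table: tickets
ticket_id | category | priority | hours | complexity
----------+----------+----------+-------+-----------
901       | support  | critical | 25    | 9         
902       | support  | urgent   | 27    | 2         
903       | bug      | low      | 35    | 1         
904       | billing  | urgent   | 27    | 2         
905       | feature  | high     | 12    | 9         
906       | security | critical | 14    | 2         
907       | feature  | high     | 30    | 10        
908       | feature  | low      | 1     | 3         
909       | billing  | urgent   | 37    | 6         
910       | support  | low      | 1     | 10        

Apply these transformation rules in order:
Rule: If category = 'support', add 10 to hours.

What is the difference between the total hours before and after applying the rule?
30

Step 1: Original sum of hours = 209
Step 2: 3 records have category = 'support'
Step 3: Each affected record changes by 10
Step 4: Total change = 3 × 10 = 30
Step 5: New sum = 209 + 30 = 239
Step 6: Difference = |239 - 209| = 30
        (Sum increased by 30)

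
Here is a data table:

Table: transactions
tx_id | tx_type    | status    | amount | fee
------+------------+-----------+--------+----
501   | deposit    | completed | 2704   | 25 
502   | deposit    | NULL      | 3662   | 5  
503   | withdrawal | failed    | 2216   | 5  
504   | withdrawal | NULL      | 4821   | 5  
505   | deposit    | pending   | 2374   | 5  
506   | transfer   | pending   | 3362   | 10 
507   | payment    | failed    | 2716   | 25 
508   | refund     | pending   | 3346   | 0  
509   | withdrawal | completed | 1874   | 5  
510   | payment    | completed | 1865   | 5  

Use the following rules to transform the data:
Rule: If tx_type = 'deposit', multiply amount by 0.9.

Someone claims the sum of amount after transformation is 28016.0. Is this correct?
No, the correct result is 28066.0.

Step 1: Calculate the correct sum after transformation
Step 2: Apply multiplier 0.9 to records where tx_type = 'deposit'
Step 3: Correct result = 28066.0
Step 4: Claimed result = 28016.0
Step 5: 28066.0 ≠ 28016.0
Conclusion: The claimed result is incorrect. The correct answer is 28066.0.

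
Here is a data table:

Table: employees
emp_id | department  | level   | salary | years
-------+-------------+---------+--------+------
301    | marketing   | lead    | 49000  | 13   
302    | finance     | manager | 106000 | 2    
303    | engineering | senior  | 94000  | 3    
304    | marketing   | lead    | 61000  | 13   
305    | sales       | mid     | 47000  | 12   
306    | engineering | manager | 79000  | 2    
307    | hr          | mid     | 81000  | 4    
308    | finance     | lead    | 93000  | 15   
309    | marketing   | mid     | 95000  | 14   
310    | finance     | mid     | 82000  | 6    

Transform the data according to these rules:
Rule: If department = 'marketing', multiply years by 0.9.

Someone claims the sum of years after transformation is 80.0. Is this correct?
Yes, the result is correct.

Step 1: Calculate the correct sum after transformation
Step 2: Apply multiplier 0.9 to records where department = 'marketing'
Step 3: Correct result = 80.0
Step 4: Claimed result = 80.0
Step 5: 80.0 = 80.0 ✓
Conclusion: The claimed result is correct.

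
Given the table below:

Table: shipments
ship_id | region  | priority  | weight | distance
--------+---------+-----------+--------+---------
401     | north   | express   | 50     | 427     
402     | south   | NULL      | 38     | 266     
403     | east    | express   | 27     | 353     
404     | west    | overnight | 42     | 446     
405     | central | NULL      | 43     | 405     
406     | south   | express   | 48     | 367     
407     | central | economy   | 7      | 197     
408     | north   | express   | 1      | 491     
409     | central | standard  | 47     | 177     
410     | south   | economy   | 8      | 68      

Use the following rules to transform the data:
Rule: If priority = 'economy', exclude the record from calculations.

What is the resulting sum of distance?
2932

Step 1: Identify records where priority = 'economy'
Step 2: The excluded records sum to 265
Step 3: Original total distance = 3197
Step 4: Remaining total = 3197 - 265 = 2932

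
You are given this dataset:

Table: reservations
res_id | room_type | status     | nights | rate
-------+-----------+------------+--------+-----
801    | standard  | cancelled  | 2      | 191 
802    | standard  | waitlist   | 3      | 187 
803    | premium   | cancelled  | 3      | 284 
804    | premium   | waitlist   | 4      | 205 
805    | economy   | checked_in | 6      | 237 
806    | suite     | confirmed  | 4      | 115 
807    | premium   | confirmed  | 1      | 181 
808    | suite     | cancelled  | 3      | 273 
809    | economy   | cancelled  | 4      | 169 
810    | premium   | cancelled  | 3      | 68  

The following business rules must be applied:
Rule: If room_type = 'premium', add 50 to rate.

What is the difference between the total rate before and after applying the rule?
200

Step 1: Original sum of rate = 1910
Step 2: 4 records have room_type = 'premium'
Step 3: Each affected record changes by 50
Step 4: Total change = 4 × 50 = 200
Step 5: New sum = 1910 + 200 = 2110
Step 6: Difference = |2110 - 1910| = 200
        (Sum increased by 200)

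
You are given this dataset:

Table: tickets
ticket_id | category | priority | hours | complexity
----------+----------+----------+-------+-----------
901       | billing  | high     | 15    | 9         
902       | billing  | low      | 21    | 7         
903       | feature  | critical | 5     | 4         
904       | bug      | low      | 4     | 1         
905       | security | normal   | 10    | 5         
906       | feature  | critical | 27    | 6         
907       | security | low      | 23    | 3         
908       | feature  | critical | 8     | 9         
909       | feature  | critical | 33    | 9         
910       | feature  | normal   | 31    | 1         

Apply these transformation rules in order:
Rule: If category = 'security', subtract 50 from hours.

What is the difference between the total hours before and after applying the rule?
100

Step 1: Original sum of hours = 177
Step 2: 2 records have category = 'security'
Step 3: Each affected record changes by -50
Step 4: Total change = 2 × -50 = -100
Step 5: New sum = 177 + -100 = 77
Step 6: Difference = |77 - 177| = 100
        (Sum decreased by 100)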